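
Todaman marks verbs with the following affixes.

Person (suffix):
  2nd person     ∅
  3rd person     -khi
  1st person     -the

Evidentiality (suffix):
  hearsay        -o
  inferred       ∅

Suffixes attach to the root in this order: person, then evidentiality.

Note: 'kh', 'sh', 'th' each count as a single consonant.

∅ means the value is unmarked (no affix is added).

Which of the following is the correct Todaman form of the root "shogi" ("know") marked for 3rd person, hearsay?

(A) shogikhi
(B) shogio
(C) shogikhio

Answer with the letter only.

C

Attach person 3rd person -khi → shogikhi.
Attach evidentiality hearsay -o → shogikhio.
So the correct form is shogikhio, option (C).
(A) shogikhi is wrong: it uses inferred instead of hearsay for evidentiality.
(B) shogio is wrong: it uses 2nd person instead of 3rd person for person.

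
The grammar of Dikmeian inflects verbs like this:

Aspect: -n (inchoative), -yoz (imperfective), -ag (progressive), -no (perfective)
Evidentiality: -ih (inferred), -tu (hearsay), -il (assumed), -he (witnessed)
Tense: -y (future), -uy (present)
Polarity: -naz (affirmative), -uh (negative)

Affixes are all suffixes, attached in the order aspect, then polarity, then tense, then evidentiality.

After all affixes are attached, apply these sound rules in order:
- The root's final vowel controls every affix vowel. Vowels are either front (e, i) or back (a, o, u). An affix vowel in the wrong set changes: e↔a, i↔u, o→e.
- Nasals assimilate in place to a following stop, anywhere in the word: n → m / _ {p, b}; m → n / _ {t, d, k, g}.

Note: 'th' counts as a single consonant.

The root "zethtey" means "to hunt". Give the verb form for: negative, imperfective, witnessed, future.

Attach aspect imperfective -yoz → zethteyyoz.
Attach polarity negative -uh → zethteyyozuh.
Attach tense future -y → zethteyyozuhy.
Attach evidentiality witnessed -he → zethteyyozuhyhe.
Apply vowel harmony: zethteyyozuhyhe → zethteyyezihyhe.
Nasal assimilation: no change.

zethteyyezihyhe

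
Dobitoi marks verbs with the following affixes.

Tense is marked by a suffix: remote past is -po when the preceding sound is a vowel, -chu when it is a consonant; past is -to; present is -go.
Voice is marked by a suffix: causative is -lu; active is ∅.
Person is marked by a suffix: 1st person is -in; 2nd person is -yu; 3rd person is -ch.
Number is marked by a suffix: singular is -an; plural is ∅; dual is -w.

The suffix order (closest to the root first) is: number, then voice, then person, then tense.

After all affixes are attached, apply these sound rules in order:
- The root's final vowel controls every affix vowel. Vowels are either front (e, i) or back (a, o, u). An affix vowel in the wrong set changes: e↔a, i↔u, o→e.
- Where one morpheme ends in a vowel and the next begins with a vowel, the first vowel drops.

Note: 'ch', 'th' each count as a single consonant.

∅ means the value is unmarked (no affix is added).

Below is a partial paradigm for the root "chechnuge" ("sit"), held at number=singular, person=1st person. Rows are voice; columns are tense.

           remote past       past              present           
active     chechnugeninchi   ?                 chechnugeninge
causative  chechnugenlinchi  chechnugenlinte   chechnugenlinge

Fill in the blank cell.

chechnugeninte

Attach number singular -an → chechnugean.
voice = active: zero marking, form stays chechnugean.
Attach person 1st person -in → chechnugeanin.
Attach tense past -to → chechnugeaninto.
Apply vowel harmony: chechnugeaninto → chechnugeeninte.
Apply vowel deletion: chechnugeeninte → chechnugeninte.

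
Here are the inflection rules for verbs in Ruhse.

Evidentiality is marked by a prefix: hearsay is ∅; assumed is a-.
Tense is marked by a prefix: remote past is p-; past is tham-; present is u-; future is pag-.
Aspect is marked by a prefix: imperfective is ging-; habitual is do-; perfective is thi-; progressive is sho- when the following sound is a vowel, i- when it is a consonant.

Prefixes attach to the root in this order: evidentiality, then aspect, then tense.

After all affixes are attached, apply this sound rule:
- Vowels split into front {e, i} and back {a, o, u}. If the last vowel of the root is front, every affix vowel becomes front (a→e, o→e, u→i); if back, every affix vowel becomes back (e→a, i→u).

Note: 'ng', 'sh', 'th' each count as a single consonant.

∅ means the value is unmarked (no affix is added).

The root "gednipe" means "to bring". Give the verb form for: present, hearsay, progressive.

iigednipe

evidentiality = hearsay: zero marking, form stays gednipe.
Attach aspect progressive i- (before consonant 'g') → igednipe.
Attach tense present u- → uigednipe.
Apply vowel harmony: uigednipe → iigednipe.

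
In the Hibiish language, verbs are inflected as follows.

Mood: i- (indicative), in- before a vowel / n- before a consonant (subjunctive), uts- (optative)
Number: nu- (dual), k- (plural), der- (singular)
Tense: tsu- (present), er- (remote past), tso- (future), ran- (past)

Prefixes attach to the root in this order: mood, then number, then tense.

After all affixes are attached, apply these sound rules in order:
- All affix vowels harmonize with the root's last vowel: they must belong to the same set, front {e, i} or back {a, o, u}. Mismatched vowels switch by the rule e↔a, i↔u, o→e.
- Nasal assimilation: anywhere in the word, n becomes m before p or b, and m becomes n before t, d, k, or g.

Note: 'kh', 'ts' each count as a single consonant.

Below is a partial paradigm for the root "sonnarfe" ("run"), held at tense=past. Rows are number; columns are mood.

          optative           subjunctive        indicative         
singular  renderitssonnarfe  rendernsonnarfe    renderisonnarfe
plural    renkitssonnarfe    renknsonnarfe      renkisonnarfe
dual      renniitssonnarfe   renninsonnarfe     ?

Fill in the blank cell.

renniisonnarfe

Attach mood indicative i- → isonnarfe.
Attach number dual nu- → nuisonnarfe.
Attach tense past ran- → rannuisonnarfe.
Apply vowel harmony: rannuisonnarfe → renniisonnarfe.
Nasal assimilation: no change.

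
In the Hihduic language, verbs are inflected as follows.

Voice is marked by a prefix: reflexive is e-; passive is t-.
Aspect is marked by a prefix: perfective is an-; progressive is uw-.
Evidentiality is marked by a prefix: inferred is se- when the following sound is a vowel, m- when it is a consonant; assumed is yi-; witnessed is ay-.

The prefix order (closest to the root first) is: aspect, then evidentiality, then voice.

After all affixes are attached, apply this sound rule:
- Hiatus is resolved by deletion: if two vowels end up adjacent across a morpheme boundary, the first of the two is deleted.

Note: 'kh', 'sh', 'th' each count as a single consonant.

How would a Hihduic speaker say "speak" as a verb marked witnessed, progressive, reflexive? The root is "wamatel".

ayuwwamatel

Attach aspect progressive uw- → uwwamatel.
Attach evidentiality witnessed ay- → ayuwwamatel.
Attach voice reflexive e- → eayuwwamatel.
Apply vowel deletion: eayuwwamatel → ayuwwamatel.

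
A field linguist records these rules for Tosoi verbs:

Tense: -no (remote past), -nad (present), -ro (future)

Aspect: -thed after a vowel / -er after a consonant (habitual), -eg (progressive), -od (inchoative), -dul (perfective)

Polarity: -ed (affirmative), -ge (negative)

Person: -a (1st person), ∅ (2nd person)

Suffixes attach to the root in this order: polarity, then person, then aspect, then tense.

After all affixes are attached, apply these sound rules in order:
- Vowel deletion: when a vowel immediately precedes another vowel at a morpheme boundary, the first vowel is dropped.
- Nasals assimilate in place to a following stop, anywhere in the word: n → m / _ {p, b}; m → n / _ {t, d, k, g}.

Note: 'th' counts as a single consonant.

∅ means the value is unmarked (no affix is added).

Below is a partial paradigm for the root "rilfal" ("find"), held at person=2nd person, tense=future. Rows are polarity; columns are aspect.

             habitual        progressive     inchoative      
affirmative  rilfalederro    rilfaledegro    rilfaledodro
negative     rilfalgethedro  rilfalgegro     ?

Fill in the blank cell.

Attach polarity negative -ge → rilfalge.
person = 2nd person: zero marking, form stays rilfalge.
Attach aspect inchoative -od → rilfalgeod.
Attach tense future -ro → rilfalgeodro.
Apply vowel deletion: rilfalgeodro → rilfalgodro.
Nasal assimilation: no change.

rilfalgodro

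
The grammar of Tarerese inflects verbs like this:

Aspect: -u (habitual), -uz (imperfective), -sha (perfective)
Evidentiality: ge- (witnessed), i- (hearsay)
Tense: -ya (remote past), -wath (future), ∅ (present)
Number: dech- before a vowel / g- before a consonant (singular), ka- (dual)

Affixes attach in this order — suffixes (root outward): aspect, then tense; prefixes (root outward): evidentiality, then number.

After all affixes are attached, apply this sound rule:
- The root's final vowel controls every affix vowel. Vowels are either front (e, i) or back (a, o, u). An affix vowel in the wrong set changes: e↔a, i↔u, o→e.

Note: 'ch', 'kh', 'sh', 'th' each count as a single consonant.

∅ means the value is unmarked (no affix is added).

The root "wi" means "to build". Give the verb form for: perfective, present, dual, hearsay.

keiwishe

Attach evidentiality hearsay i- → iwi.
Attach aspect perfective -sha → iwisha.
Attach number dual ka- → kaiwisha.
tense = present: zero marking, form stays kaiwisha.
Apply vowel harmony: kaiwisha → keiwishe.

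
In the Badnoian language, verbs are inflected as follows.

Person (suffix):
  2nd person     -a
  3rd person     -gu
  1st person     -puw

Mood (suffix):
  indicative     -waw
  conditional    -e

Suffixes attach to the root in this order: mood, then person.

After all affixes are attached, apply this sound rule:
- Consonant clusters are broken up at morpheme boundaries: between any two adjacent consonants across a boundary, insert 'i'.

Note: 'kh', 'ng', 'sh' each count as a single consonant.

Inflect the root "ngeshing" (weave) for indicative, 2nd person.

Attach mood indicative -waw → ngeshingwaw.
Attach person 2nd person -a → ngeshingwawa.
Apply epenthesis: ngeshingwawa → ngeshingiwawa.

ngeshingiwawa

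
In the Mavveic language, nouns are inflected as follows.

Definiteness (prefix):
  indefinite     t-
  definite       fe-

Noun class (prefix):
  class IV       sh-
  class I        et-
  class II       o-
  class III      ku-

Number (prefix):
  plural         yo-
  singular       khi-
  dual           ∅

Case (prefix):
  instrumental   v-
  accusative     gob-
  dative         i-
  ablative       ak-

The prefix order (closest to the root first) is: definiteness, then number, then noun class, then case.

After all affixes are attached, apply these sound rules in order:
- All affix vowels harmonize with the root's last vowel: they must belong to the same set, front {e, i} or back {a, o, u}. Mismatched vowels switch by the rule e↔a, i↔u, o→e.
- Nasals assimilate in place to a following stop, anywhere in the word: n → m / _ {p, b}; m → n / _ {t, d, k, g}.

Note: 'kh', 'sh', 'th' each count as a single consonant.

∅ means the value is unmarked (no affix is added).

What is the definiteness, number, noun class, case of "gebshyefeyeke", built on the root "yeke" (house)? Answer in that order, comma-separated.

definite, plural, class IV, accusative

Segment: gob-sh-yo-fe-yeke.
definiteness: fe- → definite.
number: yo- → plural.
noun class: sh- → class IV.
case: gob- → accusative.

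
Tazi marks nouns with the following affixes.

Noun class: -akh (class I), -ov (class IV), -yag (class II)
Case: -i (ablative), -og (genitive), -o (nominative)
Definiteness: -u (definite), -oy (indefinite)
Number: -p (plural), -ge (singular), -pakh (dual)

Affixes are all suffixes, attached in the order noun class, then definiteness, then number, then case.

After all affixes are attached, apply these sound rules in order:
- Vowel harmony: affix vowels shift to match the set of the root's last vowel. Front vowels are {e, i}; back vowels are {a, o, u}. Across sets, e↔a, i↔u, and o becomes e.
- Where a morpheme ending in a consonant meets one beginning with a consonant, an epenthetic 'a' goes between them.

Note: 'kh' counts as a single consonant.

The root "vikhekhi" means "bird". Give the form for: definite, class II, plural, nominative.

Attach noun class class II -yag → vikhekhiyag.
Attach definiteness definite -u → vikhekhiyagu.
Attach number plural -p → vikhekhiyagup.
Attach case nominative -o → vikhekhiyagupo.
Apply vowel harmony: vikhekhiyagupo → vikhekhiyegipe.
Epenthesis: no change.

vikhekhiyegipe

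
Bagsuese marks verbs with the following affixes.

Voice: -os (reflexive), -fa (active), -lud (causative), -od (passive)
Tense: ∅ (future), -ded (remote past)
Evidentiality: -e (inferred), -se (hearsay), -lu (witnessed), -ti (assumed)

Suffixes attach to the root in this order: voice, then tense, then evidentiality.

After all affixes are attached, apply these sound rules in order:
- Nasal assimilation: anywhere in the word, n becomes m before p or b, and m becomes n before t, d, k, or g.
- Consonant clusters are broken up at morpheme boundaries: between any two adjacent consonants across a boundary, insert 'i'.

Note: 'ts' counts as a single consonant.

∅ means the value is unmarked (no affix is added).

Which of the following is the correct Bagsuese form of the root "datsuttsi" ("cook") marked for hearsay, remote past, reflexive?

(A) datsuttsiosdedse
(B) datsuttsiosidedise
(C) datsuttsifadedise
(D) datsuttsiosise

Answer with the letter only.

Attach voice reflexive -os → datsuttsios.
Attach tense remote past -ded → datsuttsiosded.
Attach evidentiality hearsay -se → datsuttsiosdedse.
Nasal assimilation: no change.
Apply epenthesis: datsuttsiosdedse → datsuttsiosidedise.
So the correct form is datsuttsiosidedise, option (B).
(A) datsuttsiosdedse is wrong: it fails to apply the sound rule(s).
(C) datsuttsifadedise is wrong: it uses active instead of reflexive for voice.
(D) datsuttsiosise is wrong: it uses future instead of remote past for tense.

B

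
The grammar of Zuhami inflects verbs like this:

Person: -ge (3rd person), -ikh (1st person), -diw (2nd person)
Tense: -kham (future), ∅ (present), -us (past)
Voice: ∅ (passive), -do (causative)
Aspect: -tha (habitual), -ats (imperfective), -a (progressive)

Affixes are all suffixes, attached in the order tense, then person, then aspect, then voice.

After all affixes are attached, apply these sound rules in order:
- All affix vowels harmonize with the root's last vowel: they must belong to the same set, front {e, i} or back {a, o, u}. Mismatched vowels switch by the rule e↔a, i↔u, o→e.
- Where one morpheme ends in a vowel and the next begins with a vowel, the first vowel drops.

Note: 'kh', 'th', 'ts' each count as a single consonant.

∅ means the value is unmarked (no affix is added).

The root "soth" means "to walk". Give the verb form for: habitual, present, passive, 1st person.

sothukhtha

tense = present: zero marking, form stays soth.
Attach person 1st person -ikh → sothikh.
Attach aspect habitual -tha → sothikhtha.
voice = passive: zero marking, form stays sothikhtha.
Apply vowel harmony: sothikhtha → sothukhtha.
Vowel deletion: no change.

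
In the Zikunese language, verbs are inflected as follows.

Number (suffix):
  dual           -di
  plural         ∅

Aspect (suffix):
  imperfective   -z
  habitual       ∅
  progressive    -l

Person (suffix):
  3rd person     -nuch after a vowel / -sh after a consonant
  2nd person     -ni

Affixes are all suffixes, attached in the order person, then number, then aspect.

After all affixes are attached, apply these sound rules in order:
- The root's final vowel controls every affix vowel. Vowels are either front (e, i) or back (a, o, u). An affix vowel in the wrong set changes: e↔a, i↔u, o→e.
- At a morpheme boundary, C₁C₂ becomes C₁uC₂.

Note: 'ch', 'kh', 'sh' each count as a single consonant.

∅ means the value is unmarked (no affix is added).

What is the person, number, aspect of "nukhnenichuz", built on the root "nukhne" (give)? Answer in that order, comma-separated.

3rd person, plural, imperfective

Segment: nukhne-nuch-z.
person: -nuch/sh → 3rd person.
number: ∅ → plural.
aspect: -z → imperfective.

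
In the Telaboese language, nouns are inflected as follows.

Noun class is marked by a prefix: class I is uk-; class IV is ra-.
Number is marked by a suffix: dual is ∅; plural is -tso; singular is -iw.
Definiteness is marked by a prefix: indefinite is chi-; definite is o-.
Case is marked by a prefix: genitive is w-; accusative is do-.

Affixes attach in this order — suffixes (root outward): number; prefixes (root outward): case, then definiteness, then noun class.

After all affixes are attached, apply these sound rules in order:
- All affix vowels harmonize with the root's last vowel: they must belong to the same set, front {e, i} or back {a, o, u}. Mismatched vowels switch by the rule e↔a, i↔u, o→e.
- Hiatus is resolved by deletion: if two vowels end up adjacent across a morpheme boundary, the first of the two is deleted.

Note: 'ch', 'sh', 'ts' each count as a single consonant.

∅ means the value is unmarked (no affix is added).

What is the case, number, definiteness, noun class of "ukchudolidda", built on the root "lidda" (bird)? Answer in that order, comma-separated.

accusative, dual, indefinite, class I

Segment: uk-chi-do-lidda.
case: do- → accusative.
number: ∅ → dual.
definiteness: chi- → indefinite.
noun class: uk- → class I.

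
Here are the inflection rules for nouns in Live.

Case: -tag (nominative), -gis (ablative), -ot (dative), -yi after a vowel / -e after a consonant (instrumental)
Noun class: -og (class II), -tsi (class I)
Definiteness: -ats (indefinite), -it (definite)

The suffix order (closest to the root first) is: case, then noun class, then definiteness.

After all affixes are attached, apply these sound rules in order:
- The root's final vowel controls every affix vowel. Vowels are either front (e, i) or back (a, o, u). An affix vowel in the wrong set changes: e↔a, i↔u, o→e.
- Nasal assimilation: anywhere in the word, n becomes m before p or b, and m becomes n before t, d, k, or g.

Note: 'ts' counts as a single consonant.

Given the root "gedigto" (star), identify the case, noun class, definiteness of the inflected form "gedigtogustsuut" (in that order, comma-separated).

ablative, class I, definite

Segment: gedigto-gis-tsi-it.
case: -gis → ablative.
noun class: -tsi → class I.
definiteness: -it → definite.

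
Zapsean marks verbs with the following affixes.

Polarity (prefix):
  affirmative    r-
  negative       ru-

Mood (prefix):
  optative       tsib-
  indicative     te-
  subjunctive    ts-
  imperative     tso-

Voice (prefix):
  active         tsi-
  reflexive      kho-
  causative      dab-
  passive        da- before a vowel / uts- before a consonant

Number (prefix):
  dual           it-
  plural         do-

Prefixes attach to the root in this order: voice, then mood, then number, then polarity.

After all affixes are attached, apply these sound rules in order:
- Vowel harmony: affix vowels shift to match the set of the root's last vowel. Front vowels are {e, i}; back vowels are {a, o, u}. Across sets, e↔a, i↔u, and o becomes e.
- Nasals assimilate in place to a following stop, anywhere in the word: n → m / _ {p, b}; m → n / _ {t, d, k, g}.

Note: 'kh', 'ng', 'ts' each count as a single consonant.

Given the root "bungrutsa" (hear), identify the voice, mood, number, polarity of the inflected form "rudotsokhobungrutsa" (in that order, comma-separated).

Segment: ru-do-tso-kho-bungrutsa.
voice: kho- → reflexive.
mood: tso- → imperative.
number: do- → plural.
polarity: ru- → negative.

reflexive, imperative, plural, negative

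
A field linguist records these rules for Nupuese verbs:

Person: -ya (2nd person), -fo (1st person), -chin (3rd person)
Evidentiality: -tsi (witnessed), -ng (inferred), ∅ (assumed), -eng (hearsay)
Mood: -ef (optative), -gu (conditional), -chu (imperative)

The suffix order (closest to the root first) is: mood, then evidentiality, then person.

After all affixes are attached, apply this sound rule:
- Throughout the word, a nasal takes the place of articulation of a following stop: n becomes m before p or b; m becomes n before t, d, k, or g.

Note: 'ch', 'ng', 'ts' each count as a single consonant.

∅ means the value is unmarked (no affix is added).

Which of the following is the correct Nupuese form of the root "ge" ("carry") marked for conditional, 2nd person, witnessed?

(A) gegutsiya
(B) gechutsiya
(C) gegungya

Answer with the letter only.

A

Attach mood conditional -gu → gegu.
Attach evidentiality witnessed -tsi → gegutsi.
Attach person 2nd person -ya → gegutsiya.
Nasal assimilation: no change.
So the correct form is gegutsiya, option (A).
(B) gechutsiya is wrong: it uses imperative instead of conditional for mood.
(C) gegungya is wrong: it uses inferred instead of witnessed for evidentiality.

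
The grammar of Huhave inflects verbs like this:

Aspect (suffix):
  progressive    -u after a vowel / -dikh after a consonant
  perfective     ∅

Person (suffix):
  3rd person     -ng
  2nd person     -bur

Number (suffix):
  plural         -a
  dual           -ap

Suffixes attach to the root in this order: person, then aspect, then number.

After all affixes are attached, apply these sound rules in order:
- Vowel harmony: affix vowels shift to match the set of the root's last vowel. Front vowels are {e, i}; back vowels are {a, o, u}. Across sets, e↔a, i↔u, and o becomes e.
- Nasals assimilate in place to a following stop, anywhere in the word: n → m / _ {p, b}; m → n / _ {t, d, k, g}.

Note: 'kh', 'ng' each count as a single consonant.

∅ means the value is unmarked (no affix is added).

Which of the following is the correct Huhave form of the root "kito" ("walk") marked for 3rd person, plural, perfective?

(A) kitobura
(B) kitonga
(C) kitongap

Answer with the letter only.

B

Attach person 3rd person -ng → kitong.
aspect = perfective: zero marking, form stays kitong.
Attach number plural -a → kitonga.
Vowel harmony: no change.
Nasal assimilation: no change.
So the correct form is kitonga, option (B).
(C) kitongap is wrong: it uses dual instead of plural for number.
(A) kitobura is wrong: it uses 2nd person instead of 3rd person for person.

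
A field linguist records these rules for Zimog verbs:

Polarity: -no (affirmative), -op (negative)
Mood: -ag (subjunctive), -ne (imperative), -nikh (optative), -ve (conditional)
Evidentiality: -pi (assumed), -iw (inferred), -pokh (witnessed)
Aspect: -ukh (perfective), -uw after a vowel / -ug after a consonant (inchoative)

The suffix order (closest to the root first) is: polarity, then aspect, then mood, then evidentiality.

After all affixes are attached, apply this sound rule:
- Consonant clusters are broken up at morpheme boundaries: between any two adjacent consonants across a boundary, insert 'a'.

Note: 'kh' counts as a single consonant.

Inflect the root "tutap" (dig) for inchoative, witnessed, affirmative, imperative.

Attach polarity affirmative -no → tutapno.
Attach aspect inchoative -uw (after vowel 'o') → tutapnouw.
Attach mood imperative -ne → tutapnouwne.
Attach evidentiality witnessed -pokh → tutapnouwnepokh.
Apply epenthesis: tutapnouwnepokh → tutapanouwanepokh.

tutapanouwanepokh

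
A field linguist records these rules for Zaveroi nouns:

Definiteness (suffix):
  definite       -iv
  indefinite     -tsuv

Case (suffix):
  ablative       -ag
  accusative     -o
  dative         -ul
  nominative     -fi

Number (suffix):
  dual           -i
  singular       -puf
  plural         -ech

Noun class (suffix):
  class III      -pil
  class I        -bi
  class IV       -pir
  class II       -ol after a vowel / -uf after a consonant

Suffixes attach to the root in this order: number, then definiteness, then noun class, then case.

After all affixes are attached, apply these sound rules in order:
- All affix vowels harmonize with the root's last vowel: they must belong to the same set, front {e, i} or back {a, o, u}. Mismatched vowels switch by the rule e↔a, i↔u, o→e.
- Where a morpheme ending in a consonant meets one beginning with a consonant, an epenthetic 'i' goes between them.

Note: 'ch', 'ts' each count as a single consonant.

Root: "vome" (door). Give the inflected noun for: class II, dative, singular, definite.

Attach number singular -puf → vomepuf.
Attach definiteness definite -iv → vomepufiv.
Attach noun class class II -uf (after consonant 'v') → vomepufivuf.
Attach case dative -ul → vomepufivuful.
Apply vowel harmony: vomepufivuful → vomepifivifil.
Epenthesis: no change.

vomepifivifil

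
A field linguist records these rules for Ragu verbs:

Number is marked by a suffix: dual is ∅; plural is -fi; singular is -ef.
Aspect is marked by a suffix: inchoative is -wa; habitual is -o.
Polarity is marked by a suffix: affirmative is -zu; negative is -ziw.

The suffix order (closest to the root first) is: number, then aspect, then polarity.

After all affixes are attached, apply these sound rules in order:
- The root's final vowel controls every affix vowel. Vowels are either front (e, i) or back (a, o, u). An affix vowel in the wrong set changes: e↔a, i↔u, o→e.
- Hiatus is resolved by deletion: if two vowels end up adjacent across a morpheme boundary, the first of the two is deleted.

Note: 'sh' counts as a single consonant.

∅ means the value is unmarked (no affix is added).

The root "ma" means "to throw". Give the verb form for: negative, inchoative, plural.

Attach number plural -fi → mafi.
Attach aspect inchoative -wa → mafiwa.
Attach polarity negative -ziw → mafiwaziw.
Apply vowel harmony: mafiwaziw → mafuwazuw.
Vowel deletion: no change.

mafuwazuw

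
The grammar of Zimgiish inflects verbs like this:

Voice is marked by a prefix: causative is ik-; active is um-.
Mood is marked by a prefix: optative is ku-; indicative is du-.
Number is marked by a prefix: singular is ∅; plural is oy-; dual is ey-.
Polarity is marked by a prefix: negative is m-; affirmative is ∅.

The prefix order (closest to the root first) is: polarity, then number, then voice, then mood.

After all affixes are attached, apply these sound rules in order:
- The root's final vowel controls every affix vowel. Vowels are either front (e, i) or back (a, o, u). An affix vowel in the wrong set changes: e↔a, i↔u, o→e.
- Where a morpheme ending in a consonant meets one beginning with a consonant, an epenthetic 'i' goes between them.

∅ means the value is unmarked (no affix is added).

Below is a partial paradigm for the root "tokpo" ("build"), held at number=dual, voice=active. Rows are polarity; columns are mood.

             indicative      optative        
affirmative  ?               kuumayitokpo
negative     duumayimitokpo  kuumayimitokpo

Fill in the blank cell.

duumayitokpo

polarity = affirmative: zero marking, form stays tokpo.
Attach number dual ey- → eytokpo.
Attach voice active um- → umeytokpo.
Attach mood indicative du- → duumeytokpo.
Apply vowel harmony: duumeytokpo → duumaytokpo.
Apply epenthesis: duumaytokpo → duumayitokpo.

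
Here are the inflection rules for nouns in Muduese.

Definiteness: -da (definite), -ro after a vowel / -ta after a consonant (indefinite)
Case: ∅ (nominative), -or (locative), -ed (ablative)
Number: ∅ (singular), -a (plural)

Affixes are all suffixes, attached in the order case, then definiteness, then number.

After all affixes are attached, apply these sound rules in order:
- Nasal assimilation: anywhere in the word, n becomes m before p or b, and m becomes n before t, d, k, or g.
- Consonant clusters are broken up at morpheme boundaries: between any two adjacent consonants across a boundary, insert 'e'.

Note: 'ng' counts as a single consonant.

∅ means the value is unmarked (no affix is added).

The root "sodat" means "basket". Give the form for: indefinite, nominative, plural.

sodatetaa

case = nominative: zero marking, form stays sodat.
Attach definiteness indefinite -ta (after consonant 't') → sodatta.
Attach number plural -a → sodattaa.
Nasal assimilation: no change.
Apply epenthesis: sodattaa → sodatetaa.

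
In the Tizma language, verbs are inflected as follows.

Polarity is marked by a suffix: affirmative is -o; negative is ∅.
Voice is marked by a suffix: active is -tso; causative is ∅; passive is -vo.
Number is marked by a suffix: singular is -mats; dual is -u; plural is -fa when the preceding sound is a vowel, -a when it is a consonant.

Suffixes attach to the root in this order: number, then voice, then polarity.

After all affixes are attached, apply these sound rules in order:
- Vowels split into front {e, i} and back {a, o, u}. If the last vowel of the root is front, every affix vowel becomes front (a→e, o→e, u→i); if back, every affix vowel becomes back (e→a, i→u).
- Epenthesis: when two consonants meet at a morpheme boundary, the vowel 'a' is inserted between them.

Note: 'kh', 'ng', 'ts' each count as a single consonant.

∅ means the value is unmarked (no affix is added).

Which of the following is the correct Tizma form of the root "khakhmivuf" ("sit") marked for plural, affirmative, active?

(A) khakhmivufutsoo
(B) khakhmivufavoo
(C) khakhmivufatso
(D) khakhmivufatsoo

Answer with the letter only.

D

Attach number plural -a (after consonant 'f') → khakhmivufa.
Attach voice active -tso → khakhmivufatso.
Attach polarity affirmative -o → khakhmivufatsoo.
Vowel harmony: no change.
Epenthesis: no change.
So the correct form is khakhmivufatsoo, option (D).
(C) khakhmivufatso is wrong: it uses negative instead of affirmative for polarity.
(B) khakhmivufavoo is wrong: it uses passive instead of active for voice.
(A) khakhmivufutsoo is wrong: it uses dual instead of plural for number.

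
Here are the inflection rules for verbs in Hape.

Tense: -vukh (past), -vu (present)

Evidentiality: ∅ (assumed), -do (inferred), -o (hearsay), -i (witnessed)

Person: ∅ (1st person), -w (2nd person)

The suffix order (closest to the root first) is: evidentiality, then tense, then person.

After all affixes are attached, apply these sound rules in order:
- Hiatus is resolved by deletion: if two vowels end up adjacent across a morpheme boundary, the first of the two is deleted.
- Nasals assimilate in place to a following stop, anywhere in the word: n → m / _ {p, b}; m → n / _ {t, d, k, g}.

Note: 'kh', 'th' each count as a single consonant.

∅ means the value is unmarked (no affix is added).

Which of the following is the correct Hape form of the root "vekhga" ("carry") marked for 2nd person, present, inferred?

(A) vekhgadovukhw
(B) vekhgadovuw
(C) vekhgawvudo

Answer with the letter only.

B

Attach evidentiality inferred -do → vekhgado.
Attach tense present -vu → vekhgadovu.
Attach person 2nd person -w → vekhgadovuw.
Vowel deletion: no change.
Nasal assimilation: no change.
So the correct form is vekhgadovuw, option (B).
(C) vekhgawvudo is wrong: it has the affixes in the wrong order.
(A) vekhgadovukhw is wrong: it uses past instead of present for tense.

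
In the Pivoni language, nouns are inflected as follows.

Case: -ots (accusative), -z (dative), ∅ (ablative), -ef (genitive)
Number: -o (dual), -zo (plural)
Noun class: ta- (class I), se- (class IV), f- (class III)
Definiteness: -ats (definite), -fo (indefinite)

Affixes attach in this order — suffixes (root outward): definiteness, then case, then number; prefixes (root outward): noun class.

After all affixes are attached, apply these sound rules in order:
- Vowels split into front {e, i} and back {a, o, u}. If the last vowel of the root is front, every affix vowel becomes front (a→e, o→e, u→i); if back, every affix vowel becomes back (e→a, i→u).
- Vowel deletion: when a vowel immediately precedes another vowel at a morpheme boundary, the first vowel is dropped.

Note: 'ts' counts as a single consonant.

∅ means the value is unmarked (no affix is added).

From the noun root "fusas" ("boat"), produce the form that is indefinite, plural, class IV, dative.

Attach definiteness indefinite -fo → fusasfo.
Attach case dative -z → fusasfoz.
Attach noun class class IV se- → sefusasfoz.
Attach number plural -zo → sefusasfozzo.
Apply vowel harmony: sefusasfozzo → safusasfozzo.
Vowel deletion: no change.

safusasfozzo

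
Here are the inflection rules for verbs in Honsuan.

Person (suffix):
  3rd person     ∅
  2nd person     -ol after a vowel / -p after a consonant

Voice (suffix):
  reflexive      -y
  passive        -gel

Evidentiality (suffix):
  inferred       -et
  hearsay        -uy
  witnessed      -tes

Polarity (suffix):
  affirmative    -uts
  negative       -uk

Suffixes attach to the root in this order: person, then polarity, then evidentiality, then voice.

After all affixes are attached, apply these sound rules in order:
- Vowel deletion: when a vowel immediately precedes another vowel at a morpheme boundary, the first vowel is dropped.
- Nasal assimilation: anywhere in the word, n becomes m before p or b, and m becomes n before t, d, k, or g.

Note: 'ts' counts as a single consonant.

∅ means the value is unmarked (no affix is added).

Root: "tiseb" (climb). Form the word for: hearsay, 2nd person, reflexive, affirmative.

Attach person 2nd person -p (after consonant 'b') → tisebp.
Attach polarity affirmative -uts → tisebputs.
Attach evidentiality hearsay -uy → tisebputsuy.
Attach voice reflexive -y → tisebputsuyy.
Vowel deletion: no change.
Nasal assimilation: no change.

tisebputsuyy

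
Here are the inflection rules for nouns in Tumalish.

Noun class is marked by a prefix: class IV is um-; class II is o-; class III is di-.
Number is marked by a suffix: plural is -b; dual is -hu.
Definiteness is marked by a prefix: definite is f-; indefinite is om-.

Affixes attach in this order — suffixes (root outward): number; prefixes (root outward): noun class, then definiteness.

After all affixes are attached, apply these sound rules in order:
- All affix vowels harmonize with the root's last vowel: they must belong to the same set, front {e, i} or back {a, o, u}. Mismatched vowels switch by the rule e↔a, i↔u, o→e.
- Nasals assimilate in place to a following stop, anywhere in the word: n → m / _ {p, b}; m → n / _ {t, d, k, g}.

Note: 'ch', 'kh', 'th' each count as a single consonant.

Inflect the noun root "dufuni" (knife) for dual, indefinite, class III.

Attach noun class class III di- → didufuni.
Attach definiteness indefinite om- → omdidufuni.
Attach number dual -hu → omdidufunihu.
Apply vowel harmony: omdidufunihu → emdidufunihi.
Apply nasal assimilation: emdidufunihi → endidufunihi.

endidufunihi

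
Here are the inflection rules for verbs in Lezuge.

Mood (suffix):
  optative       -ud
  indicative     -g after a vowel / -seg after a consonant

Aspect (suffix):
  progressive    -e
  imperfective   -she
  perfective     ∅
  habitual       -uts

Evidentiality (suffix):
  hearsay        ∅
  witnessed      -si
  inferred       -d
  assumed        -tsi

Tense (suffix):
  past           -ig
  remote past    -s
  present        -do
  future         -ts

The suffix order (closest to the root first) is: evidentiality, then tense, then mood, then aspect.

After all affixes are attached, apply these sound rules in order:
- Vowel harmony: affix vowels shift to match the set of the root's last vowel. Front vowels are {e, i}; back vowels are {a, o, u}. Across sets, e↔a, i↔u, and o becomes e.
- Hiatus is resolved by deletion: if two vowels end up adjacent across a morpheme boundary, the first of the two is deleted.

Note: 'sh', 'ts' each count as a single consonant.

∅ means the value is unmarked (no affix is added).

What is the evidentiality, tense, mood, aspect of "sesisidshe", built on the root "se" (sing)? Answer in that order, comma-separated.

Segment: se-si-s-ud-she.
evidentiality: -si → witnessed.
tense: -s → remote past.
mood: -ud → optative.
aspect: -she → imperfective.

witnessed, remote past, optative, imperfective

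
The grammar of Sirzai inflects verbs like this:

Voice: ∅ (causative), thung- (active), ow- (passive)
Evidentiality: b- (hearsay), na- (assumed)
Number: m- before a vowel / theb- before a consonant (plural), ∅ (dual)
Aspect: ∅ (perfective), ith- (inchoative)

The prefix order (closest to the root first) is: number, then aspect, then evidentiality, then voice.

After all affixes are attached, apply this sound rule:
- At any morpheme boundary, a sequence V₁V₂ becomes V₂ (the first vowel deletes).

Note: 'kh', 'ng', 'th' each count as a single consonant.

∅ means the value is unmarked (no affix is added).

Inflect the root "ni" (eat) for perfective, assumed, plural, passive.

Attach number plural theb- (before consonant 'n') → thebni.
aspect = perfective: zero marking, form stays thebni.
Attach evidentiality assumed na- → nathebni.
Attach voice passive ow- → ownathebni.
Vowel deletion: no change.

ownathebni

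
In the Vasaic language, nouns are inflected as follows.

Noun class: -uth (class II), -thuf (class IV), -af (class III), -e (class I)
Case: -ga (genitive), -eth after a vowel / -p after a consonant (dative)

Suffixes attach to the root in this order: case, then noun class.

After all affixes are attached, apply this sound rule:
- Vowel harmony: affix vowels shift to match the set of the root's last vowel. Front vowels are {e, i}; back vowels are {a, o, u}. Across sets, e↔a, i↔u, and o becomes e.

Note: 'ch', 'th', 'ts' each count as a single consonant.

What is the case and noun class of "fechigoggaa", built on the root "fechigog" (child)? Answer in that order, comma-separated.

genitive, class I

Segment: fechigog-ga-e.
case: -ga → genitive.
noun class: -e → class I.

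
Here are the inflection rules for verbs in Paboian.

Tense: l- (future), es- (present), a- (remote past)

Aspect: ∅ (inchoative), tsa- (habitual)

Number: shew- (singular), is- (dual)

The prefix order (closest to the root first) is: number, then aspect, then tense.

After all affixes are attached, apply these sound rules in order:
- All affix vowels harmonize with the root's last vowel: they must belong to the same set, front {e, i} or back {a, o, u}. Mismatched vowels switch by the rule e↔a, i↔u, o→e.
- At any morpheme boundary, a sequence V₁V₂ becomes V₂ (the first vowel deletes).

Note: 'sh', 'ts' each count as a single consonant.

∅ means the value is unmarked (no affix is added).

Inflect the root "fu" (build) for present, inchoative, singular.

asshawfu

Attach number singular shew- → shewfu.
aspect = inchoative: zero marking, form stays shewfu.
Attach tense present es- → esshewfu.
Apply vowel harmony: esshewfu → asshawfu.
Vowel deletion: no change.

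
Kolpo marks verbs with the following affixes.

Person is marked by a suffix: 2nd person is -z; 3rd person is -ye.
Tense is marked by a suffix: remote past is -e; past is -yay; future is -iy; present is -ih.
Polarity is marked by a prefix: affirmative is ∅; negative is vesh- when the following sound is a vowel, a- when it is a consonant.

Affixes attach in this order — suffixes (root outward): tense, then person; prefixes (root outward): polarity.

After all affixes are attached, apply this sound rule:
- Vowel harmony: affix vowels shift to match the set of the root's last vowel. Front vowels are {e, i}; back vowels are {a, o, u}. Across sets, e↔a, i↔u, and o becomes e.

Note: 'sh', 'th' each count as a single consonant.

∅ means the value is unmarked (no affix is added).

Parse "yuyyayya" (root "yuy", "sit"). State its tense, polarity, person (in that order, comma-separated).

past, affirmative, 3rd person

Segment: yuy-yay-ye.
tense: -yay → past.
polarity: ∅ → affirmative.
person: -ye → 3rd person.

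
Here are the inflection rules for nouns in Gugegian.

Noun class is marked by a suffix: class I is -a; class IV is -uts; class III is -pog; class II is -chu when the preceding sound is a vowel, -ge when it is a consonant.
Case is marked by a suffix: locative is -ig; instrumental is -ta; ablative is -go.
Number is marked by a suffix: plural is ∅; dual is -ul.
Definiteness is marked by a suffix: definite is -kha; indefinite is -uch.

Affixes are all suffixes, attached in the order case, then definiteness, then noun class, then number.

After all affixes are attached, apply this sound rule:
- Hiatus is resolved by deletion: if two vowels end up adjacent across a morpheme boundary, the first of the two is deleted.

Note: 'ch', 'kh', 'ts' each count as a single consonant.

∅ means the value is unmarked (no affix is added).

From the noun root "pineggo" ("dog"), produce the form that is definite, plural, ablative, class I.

pineggogokha

Attach case ablative -go → pineggogo.
Attach definiteness definite -kha → pineggogokha.
Attach noun class class I -a → pineggogokhaa.
number = plural: zero marking, form stays pineggogokhaa.
Apply vowel deletion: pineggogokhaa → pineggogokha.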